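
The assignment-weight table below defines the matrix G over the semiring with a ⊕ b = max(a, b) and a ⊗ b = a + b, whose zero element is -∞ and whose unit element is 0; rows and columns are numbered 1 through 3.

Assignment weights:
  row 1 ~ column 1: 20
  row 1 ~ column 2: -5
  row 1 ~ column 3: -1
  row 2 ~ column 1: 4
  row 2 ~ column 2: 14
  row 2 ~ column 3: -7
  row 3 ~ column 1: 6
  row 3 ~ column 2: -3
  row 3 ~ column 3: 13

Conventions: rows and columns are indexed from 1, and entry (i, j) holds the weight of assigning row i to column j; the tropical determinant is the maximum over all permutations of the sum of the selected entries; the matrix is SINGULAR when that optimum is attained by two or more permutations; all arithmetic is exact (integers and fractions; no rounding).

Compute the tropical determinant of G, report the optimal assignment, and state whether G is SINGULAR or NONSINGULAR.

σ = (1, 2, 3): 20 + 14 + 13 = 47
σ = (1, 3, 2): 20 + (-7) + (-3) = 10
σ = (2, 1, 3): (-5) + 4 + 13 = 12
σ = (2, 3, 1): (-5) + (-7) + 6 = -6
σ = (3, 1, 2): (-1) + 4 + (-3) = 0
σ = (3, 2, 1): (-1) + 14 + 6 = 19
Optimal value attained by: σ = (1, 2, 3).
Answer: det⊕(G) = 47; verdict: NONSINGULAR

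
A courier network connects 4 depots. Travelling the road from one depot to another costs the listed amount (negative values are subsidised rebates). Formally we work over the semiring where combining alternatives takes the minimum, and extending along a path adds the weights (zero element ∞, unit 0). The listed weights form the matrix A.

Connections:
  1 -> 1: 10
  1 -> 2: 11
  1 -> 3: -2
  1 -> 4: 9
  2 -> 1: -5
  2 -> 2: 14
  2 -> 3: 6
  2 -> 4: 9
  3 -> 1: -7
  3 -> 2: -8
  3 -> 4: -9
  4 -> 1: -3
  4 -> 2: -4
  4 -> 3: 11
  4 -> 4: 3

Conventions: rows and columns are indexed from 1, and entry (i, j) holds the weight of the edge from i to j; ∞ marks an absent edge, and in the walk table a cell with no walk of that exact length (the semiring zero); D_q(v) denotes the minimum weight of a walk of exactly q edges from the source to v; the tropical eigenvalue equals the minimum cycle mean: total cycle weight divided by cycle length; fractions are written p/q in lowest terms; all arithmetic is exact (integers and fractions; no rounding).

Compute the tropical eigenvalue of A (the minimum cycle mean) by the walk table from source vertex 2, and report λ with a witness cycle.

q=0: [∞, 0, ∞, ∞]
q=1: [-5, 14, 6, 9]
q=2: [-1, -2, -7, -3]
q=3: [-14, -15, -3, -16]
q=4: [-20, -20, -16, -13]
Optimal cycle mean attained by: cycle 1->3->2->1, total (-2) + (-8) + (-5), length 3.
Answer: λ = -5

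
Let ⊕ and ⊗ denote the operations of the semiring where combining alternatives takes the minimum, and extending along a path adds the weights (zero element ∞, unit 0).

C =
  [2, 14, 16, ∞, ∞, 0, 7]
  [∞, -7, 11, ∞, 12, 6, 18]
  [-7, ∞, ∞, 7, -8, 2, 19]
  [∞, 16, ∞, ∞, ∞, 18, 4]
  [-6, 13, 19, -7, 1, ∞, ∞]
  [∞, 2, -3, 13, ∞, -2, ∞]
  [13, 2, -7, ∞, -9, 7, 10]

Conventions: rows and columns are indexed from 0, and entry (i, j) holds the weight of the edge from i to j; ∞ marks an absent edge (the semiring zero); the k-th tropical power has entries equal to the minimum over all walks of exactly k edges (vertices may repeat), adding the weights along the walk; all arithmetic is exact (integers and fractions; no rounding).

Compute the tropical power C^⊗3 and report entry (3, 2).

C^⊗2:
  [4, 2, -3, 13, -2, -2, 9]
  [4, -14, 3, 5, 3, -1, 11]
  [-14, 4, -1, -15, -7, -7, 0]
  [17, 6, -3, 31, -5, 11, 14]
  [-5, 6, 10, -6, 2, -6, -3]
  [-10, -5, -5, 4, -11, -4, 16]
  [-15, -5, 3, -16, -15, -5, 12]
C^⊗3:
  [-10, -5, -5, -9, -11, -4, 11]
  [-4, -21, -4, -4, -5, -8, 4]
  [-13, -5, -10, -14, -9, -14, -11]
  [-11, -1, 7, -12, -11, -1, 16]
  [-4, -4, -10, -5, -12, -8, -2]
  [-17, -12, -7, -18, -13, -10, -3]
  [-21, -12, -8, -22, -14, -15, -12]
Key observation: the optimum is the walk 3->6->6->2, with weight 4 + 10 + (-7) = 7.
Optimal value attained by: walk 3->6->6->2.
Answer: (C^⊗3)[3][2] = 7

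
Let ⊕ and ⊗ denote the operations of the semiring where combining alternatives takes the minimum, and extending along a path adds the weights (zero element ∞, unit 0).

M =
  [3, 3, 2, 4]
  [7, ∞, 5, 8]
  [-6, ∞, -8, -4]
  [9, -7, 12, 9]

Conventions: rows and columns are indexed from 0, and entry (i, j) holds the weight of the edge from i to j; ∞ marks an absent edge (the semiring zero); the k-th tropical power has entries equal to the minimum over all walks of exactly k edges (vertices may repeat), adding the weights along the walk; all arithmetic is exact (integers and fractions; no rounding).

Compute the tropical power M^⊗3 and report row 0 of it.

M^⊗2:
  [-4, -3, -6, -2]
  [-1, 1, -3, 1]
  [-14, -11, -16, -12]
  [0, 2, -2, 1]
M^⊗3:
  [-12, -9, -14, -10]
  [-9, -6, -11, -7]
  [-22, -19, -24, -20]
  [-8, -6, -10, -6]
Answer: row 0 of M^⊗3 = [-12, -9, -14, -10]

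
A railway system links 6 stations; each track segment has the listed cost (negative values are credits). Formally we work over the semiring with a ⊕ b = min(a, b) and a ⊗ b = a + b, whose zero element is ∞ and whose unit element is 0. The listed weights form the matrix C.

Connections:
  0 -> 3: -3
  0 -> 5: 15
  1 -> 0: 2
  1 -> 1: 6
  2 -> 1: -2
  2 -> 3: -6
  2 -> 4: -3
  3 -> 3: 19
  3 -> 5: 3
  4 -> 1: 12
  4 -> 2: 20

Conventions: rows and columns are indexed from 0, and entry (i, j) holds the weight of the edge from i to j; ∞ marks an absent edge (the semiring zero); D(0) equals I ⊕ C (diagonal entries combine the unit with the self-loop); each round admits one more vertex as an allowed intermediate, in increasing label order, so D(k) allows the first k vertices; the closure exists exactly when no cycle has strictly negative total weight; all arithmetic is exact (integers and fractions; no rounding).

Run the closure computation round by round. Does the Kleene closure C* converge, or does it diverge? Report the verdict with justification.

D(0):
  [0, ∞, ∞, -3, ∞, 15]
  [2, 0, ∞, ∞, ∞, ∞]
  [∞, -2, 0, -6, -3, ∞]
  [∞, ∞, ∞, 0, ∞, 3]
  [∞, 12, 20, ∞, 0, ∞]
  [∞, ∞, ∞, ∞, ∞, 0]
D(1):
  [0, ∞, ∞, -3, ∞, 15]
  [2, 0, ∞, -1, ∞, 17]
  [∞, -2, 0, -6, -3, ∞]
  [∞, ∞, ∞, 0, ∞, 3]
  [∞, 12, 20, ∞, 0, ∞]
  [∞, ∞, ∞, ∞, ∞, 0]
D(2):
  [0, ∞, ∞, -3, ∞, 15]
  [2, 0, ∞, -1, ∞, 17]
  [0, -2, 0, -6, -3, 15]
  [∞, ∞, ∞, 0, ∞, 3]
  [14, 12, 20, 11, 0, 29]
  [∞, ∞, ∞, ∞, ∞, 0]
D(3):
  [0, ∞, ∞, -3, ∞, 15]
  [2, 0, ∞, -1, ∞, 17]
  [0, -2, 0, -6, -3, 15]
  [∞, ∞, ∞, 0, ∞, 3]
  [14, 12, 20, 11, 0, 29]
  [∞, ∞, ∞, ∞, ∞, 0]
D(4):
  [0, ∞, ∞, -3, ∞, 0]
  [2, 0, ∞, -1, ∞, 2]
  [0, -2, 0, -6, -3, -3]
  [∞, ∞, ∞, 0, ∞, 3]
  [14, 12, 20, 11, 0, 14]
  [∞, ∞, ∞, ∞, ∞, 0]
D(5):
  [0, ∞, ∞, -3, ∞, 0]
  [2, 0, ∞, -1, ∞, 2]
  [0, -2, 0, -6, -3, -3]
  [∞, ∞, ∞, 0, ∞, 3]
  [14, 12, 20, 11, 0, 14]
  [∞, ∞, ∞, ∞, ∞, 0]
D(6):
  [0, ∞, ∞, -3, ∞, 0]
  [2, 0, ∞, -1, ∞, 2]
  [0, -2, 0, -6, -3, -3]
  [∞, ∞, ∞, 0, ∞, 3]
  [14, 12, 20, 11, 0, 14]
  [∞, ∞, ∞, ∞, ∞, 0]
Key observation: every diagonal entry stays at the unit through all rounds, so no improving cycle exists.
Answer: CONVERGES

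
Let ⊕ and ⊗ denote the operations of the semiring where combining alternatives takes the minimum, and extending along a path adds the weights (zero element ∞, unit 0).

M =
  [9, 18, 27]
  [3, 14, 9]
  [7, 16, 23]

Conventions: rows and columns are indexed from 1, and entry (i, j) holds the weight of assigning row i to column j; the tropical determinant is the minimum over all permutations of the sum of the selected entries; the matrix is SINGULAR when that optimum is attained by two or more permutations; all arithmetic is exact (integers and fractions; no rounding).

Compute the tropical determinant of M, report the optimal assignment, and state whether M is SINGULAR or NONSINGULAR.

σ = (1, 2, 3): 9 + 14 + 23 = 46
σ = (1, 3, 2): 9 + 9 + 16 = 34
σ = (2, 1, 3): 18 + 3 + 23 = 44
σ = (2, 3, 1): 18 + 9 + 7 = 34
σ = (3, 1, 2): 27 + 3 + 16 = 46
σ = (3, 2, 1): 27 + 14 + 7 = 48
Optimal value attained by: σ = (1, 3, 2).
Answer: det⊕(M) = 34; verdict: SINGULAR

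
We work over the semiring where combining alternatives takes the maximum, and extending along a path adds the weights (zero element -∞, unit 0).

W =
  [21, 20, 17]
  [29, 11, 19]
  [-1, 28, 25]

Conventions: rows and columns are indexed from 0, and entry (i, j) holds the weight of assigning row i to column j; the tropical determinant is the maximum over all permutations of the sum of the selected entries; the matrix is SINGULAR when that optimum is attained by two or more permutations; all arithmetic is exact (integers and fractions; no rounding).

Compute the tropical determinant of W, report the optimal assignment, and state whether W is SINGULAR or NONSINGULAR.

σ = (0, 1, 2): 21 + 11 + 25 = 57
σ = (0, 2, 1): 21 + 19 + 28 = 68
σ = (1, 0, 2): 20 + 29 + 25 = 74
σ = (1, 2, 0): 20 + 19 + (-1) = 38
σ = (2, 0, 1): 17 + 29 + 28 = 74
σ = (2, 1, 0): 17 + 11 + (-1) = 27
Optimal value attained by: σ = (1, 0, 2).
Answer: det⊕(W) = 74; verdict: SINGULAR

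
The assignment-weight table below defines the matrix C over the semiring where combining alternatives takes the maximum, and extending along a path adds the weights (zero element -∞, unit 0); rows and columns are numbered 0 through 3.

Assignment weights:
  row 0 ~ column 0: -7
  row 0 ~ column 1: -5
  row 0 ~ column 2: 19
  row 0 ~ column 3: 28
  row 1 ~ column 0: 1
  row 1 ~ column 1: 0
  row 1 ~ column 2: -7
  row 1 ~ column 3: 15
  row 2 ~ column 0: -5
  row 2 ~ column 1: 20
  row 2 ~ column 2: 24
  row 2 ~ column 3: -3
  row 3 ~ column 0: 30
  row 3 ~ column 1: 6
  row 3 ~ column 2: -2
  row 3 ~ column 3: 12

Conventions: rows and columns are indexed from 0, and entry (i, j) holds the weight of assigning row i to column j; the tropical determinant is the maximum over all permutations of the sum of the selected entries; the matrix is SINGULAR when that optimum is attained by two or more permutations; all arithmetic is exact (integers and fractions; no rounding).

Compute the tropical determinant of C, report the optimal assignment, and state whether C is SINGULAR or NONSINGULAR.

σ = (0, 1, 2, 3): (-7) + 0 + 24 + 12 = 29
σ = (0, 1, 3, 2): (-7) + 0 + (-3) + (-2) = -12
σ = (0, 2, 1, 3): (-7) + (-7) + 20 + 12 = 18
σ = (0, 2, 3, 1): (-7) + (-7) + (-3) + 6 = -11
σ = (0, 3, 1, 2): (-7) + 15 + 20 + (-2) = 26
σ = (0, 3, 2, 1): (-7) + 15 + 24 + 6 = 38
σ = (1, 0, 2, 3): (-5) + 1 + 24 + 12 = 32
σ = (1, 0, 3, 2): (-5) + 1 + (-3) + (-2) = -9
σ = (1, 2, 0, 3): (-5) + (-7) + (-5) + 12 = -5
σ = (1, 2, 3, 0): (-5) + (-7) + (-3) + 30 = 15
σ = (1, 3, 0, 2): (-5) + 15 + (-5) + (-2) = 3
σ = (1, 3, 2, 0): (-5) + 15 + 24 + 30 = 64
σ = (2, 0, 1, 3): 19 + 1 + 20 + 12 = 52
σ = (2, 0, 3, 1): 19 + 1 + (-3) + 6 = 23
σ = (2, 1, 0, 3): 19 + 0 + (-5) + 12 = 26
σ = (2, 1, 3, 0): 19 + 0 + (-3) + 30 = 46
σ = (2, 3, 0, 1): 19 + 15 + (-5) + 6 = 35
σ = (2, 3, 1, 0): 19 + 15 + 20 + 30 = 84
σ = (3, 0, 1, 2): 28 + 1 + 20 + (-2) = 47
σ = (3, 0, 2, 1): 28 + 1 + 24 + 6 = 59
σ = (3, 1, 0, 2): 28 + 0 + (-5) + (-2) = 21
σ = (3, 1, 2, 0): 28 + 0 + 24 + 30 = 82
σ = (3, 2, 0, 1): 28 + (-7) + (-5) + 6 = 22
σ = (3, 2, 1, 0): 28 + (-7) + 20 + 30 = 71
Optimal value attained by: σ = (2, 3, 1, 0).
Answer: det⊕(C) = 84; verdict: NONSINGULAR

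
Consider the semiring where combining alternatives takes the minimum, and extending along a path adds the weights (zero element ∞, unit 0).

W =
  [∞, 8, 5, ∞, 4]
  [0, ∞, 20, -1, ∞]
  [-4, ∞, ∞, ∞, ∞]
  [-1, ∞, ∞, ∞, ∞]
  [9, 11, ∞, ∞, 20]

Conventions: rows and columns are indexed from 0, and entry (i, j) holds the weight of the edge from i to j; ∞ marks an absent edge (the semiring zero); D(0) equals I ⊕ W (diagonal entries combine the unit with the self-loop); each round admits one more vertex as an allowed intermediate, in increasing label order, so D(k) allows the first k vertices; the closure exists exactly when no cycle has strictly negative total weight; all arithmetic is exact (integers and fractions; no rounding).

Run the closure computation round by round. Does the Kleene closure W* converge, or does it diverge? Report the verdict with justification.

D(0):
  [0, 8, 5, ∞, 4]
  [0, 0, 20, -1, ∞]
  [-4, ∞, 0, ∞, ∞]
  [-1, ∞, ∞, 0, ∞]
  [9, 11, ∞, ∞, 0]
D(1):
  [0, 8, 5, ∞, 4]
  [0, 0, 5, -1, 4]
  [-4, 4, 0, ∞, 0]
  [-1, 7, 4, 0, 3]
  [9, 11, 14, ∞, 0]
D(2):
  [0, 8, 5, 7, 4]
  [0, 0, 5, -1, 4]
  [-4, 4, 0, 3, 0]
  [-1, 7, 4, 0, 3]
  [9, 11, 14, 10, 0]
D(3):
  [0, 8, 5, 7, 4]
  [0, 0, 5, -1, 4]
  [-4, 4, 0, 3, 0]
  [-1, 7, 4, 0, 3]
  [9, 11, 14, 10, 0]
D(4):
  [0, 8, 5, 7, 4]
  [-2, 0, 3, -1, 2]
  [-4, 4, 0, 3, 0]
  [-1, 7, 4, 0, 3]
  [9, 11, 14, 10, 0]
D(5):
  [0, 8, 5, 7, 4]
  [-2, 0, 3, -1, 2]
  [-4, 4, 0, 3, 0]
  [-1, 7, 4, 0, 3]
  [9, 11, 14, 10, 0]
Key observation: every diagonal entry stays at the unit through all rounds, so no improving cycle exists.
Answer: CONVERGES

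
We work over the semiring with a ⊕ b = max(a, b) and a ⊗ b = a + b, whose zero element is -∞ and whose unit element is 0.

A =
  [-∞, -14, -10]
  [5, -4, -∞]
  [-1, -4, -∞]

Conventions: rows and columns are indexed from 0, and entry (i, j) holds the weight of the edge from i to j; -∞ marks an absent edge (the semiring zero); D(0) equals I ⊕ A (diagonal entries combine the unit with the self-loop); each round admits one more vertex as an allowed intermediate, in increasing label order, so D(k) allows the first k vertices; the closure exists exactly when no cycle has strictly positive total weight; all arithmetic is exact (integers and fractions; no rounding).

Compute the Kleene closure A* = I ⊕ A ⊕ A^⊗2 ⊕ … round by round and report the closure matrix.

D(0):
  [0, -14, -10]
  [5, 0, -∞]
  [-1, -4, 0]
D(1):
  [0, -14, -10]
  [5, 0, -5]
  [-1, -4, 0]
D(2):
  [0, -14, -10]
  [5, 0, -5]
  [1, -4, 0]
D(3):
  [0, -14, -10]
  [5, 0, -5]
  [1, -4, 0]
Answer: A* = [[0, -14, -10], [5, 0, -5], [1, -4, 0]]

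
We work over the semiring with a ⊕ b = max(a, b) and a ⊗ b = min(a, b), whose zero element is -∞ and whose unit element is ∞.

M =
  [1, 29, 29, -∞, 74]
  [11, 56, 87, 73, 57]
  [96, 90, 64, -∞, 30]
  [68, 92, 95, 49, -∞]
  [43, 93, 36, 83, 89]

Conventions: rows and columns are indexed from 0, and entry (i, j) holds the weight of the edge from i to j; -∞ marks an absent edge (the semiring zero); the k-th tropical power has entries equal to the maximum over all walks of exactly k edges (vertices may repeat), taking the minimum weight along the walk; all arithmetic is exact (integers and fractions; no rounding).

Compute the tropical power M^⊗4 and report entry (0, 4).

M^⊗2:
  [43, 74, 36, 74, 74]
  [87, 87, 73, 57, 57]
  [64, 64, 87, 73, 74]
  [95, 90, 87, 73, 68]
  [68, 89, 87, 83, 89]
M^⊗3:
  [68, 74, 74, 74, 74]
  [73, 73, 87, 73, 74]
  [87, 87, 73, 74, 74]
  [87, 87, 87, 73, 74]
  [87, 89, 87, 83, 89]
M^⊗4:
  [74, 74, 74, 74, 74]
  [87, 87, 73, 74, 74]
  [73, 74, 87, 74, 74]
  [87, 87, 87, 74, 74]
  [87, 89, 87, 83, 89]
Key observation: the optimum is the walk 0->4->4->4->4, with weight 74 min 89 min 89 min 89 = 74.
Optimal value attained by: walk 0->4->4->4->4.
Answer: (M^⊗4)[0][4] = 74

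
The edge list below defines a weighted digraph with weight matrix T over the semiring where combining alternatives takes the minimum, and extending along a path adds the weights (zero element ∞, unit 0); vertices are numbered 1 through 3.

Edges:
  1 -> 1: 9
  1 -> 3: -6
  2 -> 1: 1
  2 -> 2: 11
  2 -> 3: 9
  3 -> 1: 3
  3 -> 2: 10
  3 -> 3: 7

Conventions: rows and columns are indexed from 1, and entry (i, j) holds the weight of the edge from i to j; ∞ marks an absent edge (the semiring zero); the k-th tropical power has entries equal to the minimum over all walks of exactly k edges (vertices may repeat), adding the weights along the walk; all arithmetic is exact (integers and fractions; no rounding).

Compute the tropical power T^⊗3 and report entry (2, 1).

T^⊗2:
  [-3, 4, 1]
  [10, 19, -5]
  [10, 17, -3]
T^⊗3:
  [4, 11, -9]
  [-2, 5, 2]
  [0, 7, 4]
Key observation: the optimum is the walk 2->1->3->1, with weight 1 + (-6) + 3 = -2.
Optimal value attained by: walk 2->1->3->1.
Answer: (T^⊗3)[2][1] = -2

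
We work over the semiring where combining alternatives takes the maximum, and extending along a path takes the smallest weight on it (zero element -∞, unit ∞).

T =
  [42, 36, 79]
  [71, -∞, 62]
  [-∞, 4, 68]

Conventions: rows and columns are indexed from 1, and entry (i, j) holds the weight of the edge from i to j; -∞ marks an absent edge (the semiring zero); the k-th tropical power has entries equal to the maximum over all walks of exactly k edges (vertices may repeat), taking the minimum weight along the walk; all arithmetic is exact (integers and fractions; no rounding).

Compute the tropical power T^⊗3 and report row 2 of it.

T^⊗2:
  [42, 36, 68]
  [42, 36, 71]
  [4, 4, 68]
T^⊗3:
  [42, 36, 68]
  [42, 36, 68]
  [4, 4, 68]
Answer: row 2 of T^⊗3 = [42, 36, 68]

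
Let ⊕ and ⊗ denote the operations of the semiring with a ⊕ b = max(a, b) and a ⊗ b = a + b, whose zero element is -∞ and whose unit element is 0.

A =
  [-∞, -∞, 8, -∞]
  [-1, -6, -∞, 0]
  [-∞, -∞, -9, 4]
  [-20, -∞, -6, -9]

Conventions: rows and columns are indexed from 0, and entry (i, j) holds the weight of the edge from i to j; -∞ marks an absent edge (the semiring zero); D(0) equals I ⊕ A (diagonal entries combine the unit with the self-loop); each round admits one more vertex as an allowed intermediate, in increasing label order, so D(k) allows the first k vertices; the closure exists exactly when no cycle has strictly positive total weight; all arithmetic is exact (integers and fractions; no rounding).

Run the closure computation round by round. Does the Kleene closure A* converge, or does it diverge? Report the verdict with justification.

D(0):
  [0, -∞, 8, -∞]
  [-1, 0, -∞, 0]
  [-∞, -∞, 0, 4]
  [-20, -∞, -6, 0]
D(1):
  [0, -∞, 8, -∞]
  [-1, 0, 7, 0]
  [-∞, -∞, 0, 4]
  [-20, -∞, -6, 0]
D(2):
  [0, -∞, 8, -∞]
  [-1, 0, 7, 0]
  [-∞, -∞, 0, 4]
  [-20, -∞, -6, 0]
D(3):
  [0, -∞, 8, 12]
  [-1, 0, 7, 11]
  [-∞, -∞, 0, 4]
  [-20, -∞, -6, 0]
D(4):
  [0, -∞, 8, 12]
  [-1, 0, 7, 11]
  [-16, -∞, 0, 4]
  [-20, -∞, -6, 0]
Key observation: every diagonal entry stays at the unit through all rounds, so no improving cycle exists.
Answer: CONVERGES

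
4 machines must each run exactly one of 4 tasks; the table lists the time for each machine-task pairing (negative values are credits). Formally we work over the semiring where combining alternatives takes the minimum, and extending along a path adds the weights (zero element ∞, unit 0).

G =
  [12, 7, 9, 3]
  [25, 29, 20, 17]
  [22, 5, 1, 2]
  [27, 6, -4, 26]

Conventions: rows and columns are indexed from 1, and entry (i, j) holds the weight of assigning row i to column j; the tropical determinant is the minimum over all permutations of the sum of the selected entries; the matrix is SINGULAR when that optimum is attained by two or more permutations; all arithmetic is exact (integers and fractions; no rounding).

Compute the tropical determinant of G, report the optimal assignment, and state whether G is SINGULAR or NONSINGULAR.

σ = (1, 2, 3, 4): 12 + 29 + 1 + 26 = 68
σ = (1, 2, 4, 3): 12 + 29 + 2 + (-4) = 39
σ = (1, 3, 2, 4): 12 + 20 + 5 + 26 = 63
σ = (1, 3, 4, 2): 12 + 20 + 2 + 6 = 40
σ = (1, 4, 2, 3): 12 + 17 + 5 + (-4) = 30
σ = (1, 4, 3, 2): 12 + 17 + 1 + 6 = 36
σ = (2, 1, 3, 4): 7 + 25 + 1 + 26 = 59
σ = (2, 1, 4, 3): 7 + 25 + 2 + (-4) = 30
σ = (2, 3, 1, 4): 7 + 20 + 22 + 26 = 75
σ = (2, 3, 4, 1): 7 + 20 + 2 + 27 = 56
σ = (2, 4, 1, 3): 7 + 17 + 22 + (-4) = 42
σ = (2, 4, 3, 1): 7 + 17 + 1 + 27 = 52
σ = (3, 1, 2, 4): 9 + 25 + 5 + 26 = 65
σ = (3, 1, 4, 2): 9 + 25 + 2 + 6 = 42
σ = (3, 2, 1, 4): 9 + 29 + 22 + 26 = 86
σ = (3, 2, 4, 1): 9 + 29 + 2 + 27 = 67
σ = (3, 4, 1, 2): 9 + 17 + 22 + 6 = 54
σ = (3, 4, 2, 1): 9 + 17 + 5 + 27 = 58
σ = (4, 1, 2, 3): 3 + 25 + 5 + (-4) = 29
σ = (4, 1, 3, 2): 3 + 25 + 1 + 6 = 35
σ = (4, 2, 1, 3): 3 + 29 + 22 + (-4) = 50
σ = (4, 2, 3, 1): 3 + 29 + 1 + 27 = 60
σ = (4, 3, 1, 2): 3 + 20 + 22 + 6 = 51
σ = (4, 3, 2, 1): 3 + 20 + 5 + 27 = 55
Optimal value attained by: σ = (4, 1, 2, 3).
Answer: det⊕(G) = 29; verdict: NONSINGULAR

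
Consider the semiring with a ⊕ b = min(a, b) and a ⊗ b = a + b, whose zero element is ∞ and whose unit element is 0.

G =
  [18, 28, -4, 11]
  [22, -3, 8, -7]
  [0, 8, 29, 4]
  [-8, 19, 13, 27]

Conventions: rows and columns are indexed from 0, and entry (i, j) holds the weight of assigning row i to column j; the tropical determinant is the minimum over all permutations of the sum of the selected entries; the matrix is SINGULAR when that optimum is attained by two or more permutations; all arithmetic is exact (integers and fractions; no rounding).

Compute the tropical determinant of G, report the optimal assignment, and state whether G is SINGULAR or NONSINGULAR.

σ = (0, 1, 2, 3): 18 + (-3) + 29 + 27 = 71
σ = (0, 1, 3, 2): 18 + (-3) + 4 + 13 = 32
σ = (0, 2, 1, 3): 18 + 8 + 8 + 27 = 61
σ = (0, 2, 3, 1): 18 + 8 + 4 + 19 = 49
σ = (0, 3, 1, 2): 18 + (-7) + 8 + 13 = 32
σ = (0, 3, 2, 1): 18 + (-7) + 29 + 19 = 59
σ = (1, 0, 2, 3): 28 + 22 + 29 + 27 = 106
σ = (1, 0, 3, 2): 28 + 22 + 4 + 13 = 67
σ = (1, 2, 0, 3): 28 + 8 + 0 + 27 = 63
σ = (1, 2, 3, 0): 28 + 8 + 4 + (-8) = 32
σ = (1, 3, 0, 2): 28 + (-7) + 0 + 13 = 34
σ = (1, 3, 2, 0): 28 + (-7) + 29 + (-8) = 42
σ = (2, 0, 1, 3): (-4) + 22 + 8 + 27 = 53
σ = (2, 0, 3, 1): (-4) + 22 + 4 + 19 = 41
σ = (2, 1, 0, 3): (-4) + (-3) + 0 + 27 = 20
σ = (2, 1, 3, 0): (-4) + (-3) + 4 + (-8) = -11
σ = (2, 3, 0, 1): (-4) + (-7) + 0 + 19 = 8
σ = (2, 3, 1, 0): (-4) + (-7) + 8 + (-8) = -11
σ = (3, 0, 1, 2): 11 + 22 + 8 + 13 = 54
σ = (3, 0, 2, 1): 11 + 22 + 29 + 19 = 81
σ = (3, 1, 0, 2): 11 + (-3) + 0 + 13 = 21
σ = (3, 1, 2, 0): 11 + (-3) + 29 + (-8) = 29
σ = (3, 2, 0, 1): 11 + 8 + 0 + 19 = 38
σ = (3, 2, 1, 0): 11 + 8 + 8 + (-8) = 19
Optimal value attained by: σ = (2, 1, 3, 0).
Answer: det⊕(G) = -11; verdict: SINGULAR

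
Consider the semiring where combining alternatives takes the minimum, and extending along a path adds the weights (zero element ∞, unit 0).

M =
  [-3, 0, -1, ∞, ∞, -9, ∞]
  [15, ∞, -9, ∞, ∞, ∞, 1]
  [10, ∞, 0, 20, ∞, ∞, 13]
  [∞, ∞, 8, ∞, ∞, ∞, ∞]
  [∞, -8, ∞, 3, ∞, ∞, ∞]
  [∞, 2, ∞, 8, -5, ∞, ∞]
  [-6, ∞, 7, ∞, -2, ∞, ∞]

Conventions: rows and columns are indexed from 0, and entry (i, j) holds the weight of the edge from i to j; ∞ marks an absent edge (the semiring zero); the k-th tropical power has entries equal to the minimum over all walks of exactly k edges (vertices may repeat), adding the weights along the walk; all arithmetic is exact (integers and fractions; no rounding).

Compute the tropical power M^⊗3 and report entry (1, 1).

M^⊗2:
  [-6, -7, -9, -1, -14, -12, 1]
  [-5, 15, -9, 11, -1, 6, 4]
  [7, 10, 0, 20, 11, 1, 13]
  [18, ∞, 8, 28, ∞, ∞, 21]
  [7, ∞, -17, ∞, ∞, ∞, -7]
  [17, -13, -7, -2, ∞, ∞, 3]
  [-9, -10, -7, 1, ∞, -15, 20]
M^⊗3:
  [-9, -22, -16, -11, -17, -15, -6]
  [-8, -9, -9, 2, 1, -14, 4]
  [4, 3, 0, 9, -4, -2, 11]
  [15, 18, 8, 28, 19, 9, 21]
  [-13, 7, -17, 3, -9, -2, -4]
  [-3, 17, -22, 13, 1, 8, -12]
  [-12, -13, -19, -7, -20, -18, -9]
Key observation: the optimum is the walk 1->6->4->1, with weight 1 + (-2) + (-8) = -9.
Optimal value attained by: walk 1->6->4->1.
Answer: (M^⊗3)[1][1] = -9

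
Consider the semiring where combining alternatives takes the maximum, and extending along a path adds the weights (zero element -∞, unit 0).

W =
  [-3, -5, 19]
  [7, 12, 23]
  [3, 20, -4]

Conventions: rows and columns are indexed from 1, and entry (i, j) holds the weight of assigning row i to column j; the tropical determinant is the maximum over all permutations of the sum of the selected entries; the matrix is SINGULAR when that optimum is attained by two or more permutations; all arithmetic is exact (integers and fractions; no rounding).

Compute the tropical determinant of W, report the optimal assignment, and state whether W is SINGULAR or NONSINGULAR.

σ = (1, 2, 3): (-3) + 12 + (-4) = 5
σ = (1, 3, 2): (-3) + 23 + 20 = 40
σ = (2, 1, 3): (-5) + 7 + (-4) = -2
σ = (2, 3, 1): (-5) + 23 + 3 = 21
σ = (3, 1, 2): 19 + 7 + 20 = 46
σ = (3, 2, 1): 19 + 12 + 3 = 34
Optimal value attained by: σ = (3, 1, 2).
Answer: det⊕(W) = 46; verdict: NONSINGULAR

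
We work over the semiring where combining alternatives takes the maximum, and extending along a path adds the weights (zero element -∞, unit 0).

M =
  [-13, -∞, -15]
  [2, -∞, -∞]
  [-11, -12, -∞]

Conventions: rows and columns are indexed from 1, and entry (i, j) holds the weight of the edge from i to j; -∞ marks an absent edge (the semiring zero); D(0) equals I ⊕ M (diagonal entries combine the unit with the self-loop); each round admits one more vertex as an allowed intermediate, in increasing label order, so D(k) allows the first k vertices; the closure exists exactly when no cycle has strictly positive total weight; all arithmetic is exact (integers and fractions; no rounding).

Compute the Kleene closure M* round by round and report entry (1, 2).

D(0):
  [0, -∞, -15]
  [2, 0, -∞]
  [-11, -12, 0]
D(1):
  [0, -∞, -15]
  [2, 0, -13]
  [-11, -12, 0]
D(2):
  [0, -∞, -15]
  [2, 0, -13]
  [-10, -12, 0]
D(3):
  [0, -27, -15]
  [2, 0, -13]
  [-10, -12, 0]
Answer: M*[1][2] = -27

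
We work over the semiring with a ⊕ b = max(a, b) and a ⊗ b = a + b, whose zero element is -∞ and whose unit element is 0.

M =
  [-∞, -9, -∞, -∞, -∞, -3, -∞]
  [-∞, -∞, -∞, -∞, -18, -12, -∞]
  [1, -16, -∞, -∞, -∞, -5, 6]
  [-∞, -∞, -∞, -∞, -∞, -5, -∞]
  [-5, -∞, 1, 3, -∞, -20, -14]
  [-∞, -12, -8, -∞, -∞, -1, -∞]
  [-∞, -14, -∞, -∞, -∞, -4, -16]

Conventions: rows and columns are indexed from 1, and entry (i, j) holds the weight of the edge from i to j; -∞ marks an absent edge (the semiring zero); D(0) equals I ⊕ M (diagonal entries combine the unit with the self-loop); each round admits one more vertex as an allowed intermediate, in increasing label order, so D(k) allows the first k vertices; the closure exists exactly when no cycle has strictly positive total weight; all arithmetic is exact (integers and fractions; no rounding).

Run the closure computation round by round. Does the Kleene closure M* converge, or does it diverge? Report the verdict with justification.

D(0):
  [0, -9, -∞, -∞, -∞, -3, -∞]
  [-∞, 0, -∞, -∞, -18, -12, -∞]
  [1, -16, 0, -∞, -∞, -5, 6]
  [-∞, -∞, -∞, 0, -∞, -5, -∞]
  [-5, -∞, 1, 3, 0, -20, -14]
  [-∞, -12, -8, -∞, -∞, 0, -∞]
  [-∞, -14, -∞, -∞, -∞, -4, 0]
D(1):
  [0, -9, -∞, -∞, -∞, -3, -∞]
  [-∞, 0, -∞, -∞, -18, -12, -∞]
  [1, -8, 0, -∞, -∞, -2, 6]
  [-∞, -∞, -∞, 0, -∞, -5, -∞]
  [-5, -14, 1, 3, 0, -8, -14]
  [-∞, -12, -8, -∞, -∞, 0, -∞]
  [-∞, -14, -∞, -∞, -∞, -4, 0]
D(2):
  [0, -9, -∞, -∞, -27, -3, -∞]
  [-∞, 0, -∞, -∞, -18, -12, -∞]
  [1, -8, 0, -∞, -26, -2, 6]
  [-∞, -∞, -∞, 0, -∞, -5, -∞]
  [-5, -14, 1, 3, 0, -8, -14]
  [-∞, -12, -8, -∞, -30, 0, -∞]
  [-∞, -14, -∞, -∞, -32, -4, 0]
D(3):
  [0, -9, -∞, -∞, -27, -3, -∞]
  [-∞, 0, -∞, -∞, -18, -12, -∞]
  [1, -8, 0, -∞, -26, -2, 6]
  [-∞, -∞, -∞, 0, -∞, -5, -∞]
  [2, -7, 1, 3, 0, -1, 7]
  [-7, -12, -8, -∞, -30, 0, -2]
  [-∞, -14, -∞, -∞, -32, -4, 0]
D(4):
  [0, -9, -∞, -∞, -27, -3, -∞]
  [-∞, 0, -∞, -∞, -18, -12, -∞]
  [1, -8, 0, -∞, -26, -2, 6]
  [-∞, -∞, -∞, 0, -∞, -5, -∞]
  [2, -7, 1, 3, 0, -1, 7]
  [-7, -12, -8, -∞, -30, 0, -2]
  [-∞, -14, -∞, -∞, -32, -4, 0]
D(5):
  [0, -9, -26, -24, -27, -3, -20]
  [-16, 0, -17, -15, -18, -12, -11]
  [1, -8, 0, -23, -26, -2, 6]
  [-∞, -∞, -∞, 0, -∞, -5, -∞]
  [2, -7, 1, 3, 0, -1, 7]
  [-7, -12, -8, -27, -30, 0, -2]
  [-30, -14, -31, -29, -32, -4, 0]
D(6):
  [0, -9, -11, -24, -27, -3, -5]
  [-16, 0, -17, -15, -18, -12, -11]
  [1, -8, 0, -23, -26, -2, 6]
  [-12, -17, -13, 0, -35, -5, -7]
  [2, -7, 1, 3, 0, -1, 7]
  [-7, -12, -8, -27, -30, 0, -2]
  [-11, -14, -12, -29, -32, -4, 0]
D(7):
  [0, -9, -11, -24, -27, -3, -5]
  [-16, 0, -17, -15, -18, -12, -11]
  [1, -8, 0, -23, -26, 2, 6]
  [-12, -17, -13, 0, -35, -5, -7]
  [2, -7, 1, 3, 0, 3, 7]
  [-7, -12, -8, -27, -30, 0, -2]
  [-11, -14, -12, -29, -32, -4, 0]
Key observation: every diagonal entry stays at the unit through all rounds, so no improving cycle exists.
Answer: CONVERGES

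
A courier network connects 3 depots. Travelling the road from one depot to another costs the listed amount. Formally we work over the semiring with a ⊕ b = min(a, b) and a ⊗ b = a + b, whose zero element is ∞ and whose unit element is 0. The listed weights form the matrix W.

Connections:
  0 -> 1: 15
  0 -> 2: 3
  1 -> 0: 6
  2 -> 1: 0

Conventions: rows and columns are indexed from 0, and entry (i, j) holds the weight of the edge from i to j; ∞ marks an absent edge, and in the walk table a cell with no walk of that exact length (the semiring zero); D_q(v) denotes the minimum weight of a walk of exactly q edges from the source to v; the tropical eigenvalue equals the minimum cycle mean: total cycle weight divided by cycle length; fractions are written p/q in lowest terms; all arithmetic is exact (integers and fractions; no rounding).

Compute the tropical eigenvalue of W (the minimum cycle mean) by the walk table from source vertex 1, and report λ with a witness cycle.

q=0: [∞, 0, ∞]
q=1: [6, ∞, ∞]
q=2: [∞, 21, 9]
q=3: [27, 9, ∞]
Optimal cycle mean attained by: cycle 0->2->1->0, total 3 + 0 + 6, length 3.
Answer: λ = 3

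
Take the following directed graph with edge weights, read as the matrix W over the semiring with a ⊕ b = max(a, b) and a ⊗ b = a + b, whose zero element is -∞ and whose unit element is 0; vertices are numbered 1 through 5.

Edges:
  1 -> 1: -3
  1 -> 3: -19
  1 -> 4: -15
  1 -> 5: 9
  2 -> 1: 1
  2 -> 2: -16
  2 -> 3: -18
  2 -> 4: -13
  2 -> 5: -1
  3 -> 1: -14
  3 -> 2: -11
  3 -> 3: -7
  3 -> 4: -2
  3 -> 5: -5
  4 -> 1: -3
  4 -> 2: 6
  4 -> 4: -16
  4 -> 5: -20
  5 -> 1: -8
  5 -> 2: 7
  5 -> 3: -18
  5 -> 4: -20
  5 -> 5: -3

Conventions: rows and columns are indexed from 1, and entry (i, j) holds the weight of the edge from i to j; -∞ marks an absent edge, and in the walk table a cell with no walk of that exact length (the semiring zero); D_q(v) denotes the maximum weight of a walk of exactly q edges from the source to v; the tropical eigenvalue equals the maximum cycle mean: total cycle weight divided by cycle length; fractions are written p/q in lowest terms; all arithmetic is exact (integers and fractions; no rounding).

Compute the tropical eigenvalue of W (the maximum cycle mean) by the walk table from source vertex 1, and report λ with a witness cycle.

q=0: [0, -∞, -∞, -∞, -∞]
q=1: [-3, -∞, -19, -15, 9]
q=2: [1, 16, -9, -11, 6]
q=3: [17, 13, -2, 3, 15]
q=4: [14, 22, -2, 2, 26]
q=5: [23, 33, 8, 9, 23]
Optimal cycle mean attained by: cycle 1->5->2->1, total 9 + 7 + 1, length 3.
Answer: λ = 17/3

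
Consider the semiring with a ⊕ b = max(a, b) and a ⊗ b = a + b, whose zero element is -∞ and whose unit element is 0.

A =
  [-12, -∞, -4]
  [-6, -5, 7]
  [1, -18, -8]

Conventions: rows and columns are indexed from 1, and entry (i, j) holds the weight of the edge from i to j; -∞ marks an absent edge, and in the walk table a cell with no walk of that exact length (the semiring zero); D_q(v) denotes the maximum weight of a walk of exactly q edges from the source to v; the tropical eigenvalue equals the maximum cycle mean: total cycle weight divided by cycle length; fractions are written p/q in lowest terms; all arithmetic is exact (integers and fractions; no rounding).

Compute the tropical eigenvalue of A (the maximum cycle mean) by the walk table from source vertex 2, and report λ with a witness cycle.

q=0: [-∞, 0, -∞]
q=1: [-6, -5, 7]
q=2: [8, -10, 2]
q=3: [3, -15, 4]
Optimal cycle mean attained by: cycle 1->3->1, total (-4) + 1, length 2.
Answer: λ = -3/2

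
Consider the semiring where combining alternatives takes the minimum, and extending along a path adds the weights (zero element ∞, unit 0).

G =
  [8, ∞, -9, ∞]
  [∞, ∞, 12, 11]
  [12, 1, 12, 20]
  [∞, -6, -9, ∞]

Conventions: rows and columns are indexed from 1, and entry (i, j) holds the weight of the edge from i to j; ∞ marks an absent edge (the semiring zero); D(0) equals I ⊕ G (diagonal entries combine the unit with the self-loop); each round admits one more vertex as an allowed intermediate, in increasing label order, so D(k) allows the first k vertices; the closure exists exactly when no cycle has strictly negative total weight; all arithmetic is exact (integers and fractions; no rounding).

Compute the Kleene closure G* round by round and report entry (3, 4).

D(0):
  [0, ∞, -9, ∞]
  [∞, 0, 12, 11]
  [12, 1, 0, 20]
  [∞, -6, -9, 0]
D(1):
  [0, ∞, -9, ∞]
  [∞, 0, 12, 11]
  [12, 1, 0, 20]
  [∞, -6, -9, 0]
D(2):
  [0, ∞, -9, ∞]
  [∞, 0, 12, 11]
  [12, 1, 0, 12]
  [∞, -6, -9, 0]
D(3):
  [0, -8, -9, 3]
  [24, 0, 12, 11]
  [12, 1, 0, 12]
  [3, -8, -9, 0]
D(4):
  [0, -8, -9, 3]
  [14, 0, 2, 11]
  [12, 1, 0, 12]
  [3, -8, -9, 0]
Answer: G*[3][4] = 12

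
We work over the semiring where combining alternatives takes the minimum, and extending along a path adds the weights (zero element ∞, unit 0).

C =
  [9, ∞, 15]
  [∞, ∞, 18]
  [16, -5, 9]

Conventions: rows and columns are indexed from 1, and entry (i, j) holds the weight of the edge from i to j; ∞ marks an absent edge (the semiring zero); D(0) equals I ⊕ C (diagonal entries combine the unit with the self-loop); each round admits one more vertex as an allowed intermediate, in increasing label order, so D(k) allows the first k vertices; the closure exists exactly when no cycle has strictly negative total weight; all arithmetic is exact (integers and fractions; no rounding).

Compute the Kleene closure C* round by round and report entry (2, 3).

D(0):
  [0, ∞, 15]
  [∞, 0, 18]
  [16, -5, 0]
D(1):
  [0, ∞, 15]
  [∞, 0, 18]
  [16, -5, 0]
D(2):
  [0, ∞, 15]
  [∞, 0, 18]
  [16, -5, 0]
D(3):
  [0, 10, 15]
  [34, 0, 18]
  [16, -5, 0]
Answer: C*[2][3] = 18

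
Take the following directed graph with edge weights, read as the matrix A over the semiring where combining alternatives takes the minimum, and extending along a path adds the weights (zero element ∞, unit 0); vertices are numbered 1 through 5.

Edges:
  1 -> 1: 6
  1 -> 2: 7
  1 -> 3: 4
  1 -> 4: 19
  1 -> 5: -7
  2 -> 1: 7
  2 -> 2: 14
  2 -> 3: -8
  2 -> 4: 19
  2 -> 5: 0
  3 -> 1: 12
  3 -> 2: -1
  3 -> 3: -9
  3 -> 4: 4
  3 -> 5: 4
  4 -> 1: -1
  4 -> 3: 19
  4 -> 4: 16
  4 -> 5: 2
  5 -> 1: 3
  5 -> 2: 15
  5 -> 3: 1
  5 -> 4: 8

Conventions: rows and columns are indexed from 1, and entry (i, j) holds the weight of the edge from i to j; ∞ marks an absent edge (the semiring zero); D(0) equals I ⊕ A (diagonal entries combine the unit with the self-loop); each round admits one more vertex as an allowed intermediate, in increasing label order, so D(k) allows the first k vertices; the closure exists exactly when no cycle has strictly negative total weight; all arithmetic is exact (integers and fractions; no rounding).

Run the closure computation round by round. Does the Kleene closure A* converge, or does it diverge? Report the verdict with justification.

Detection: at round 0, diagonal entry (3, 3) turns strictly negative.
Key observation: the cycle 3->3 has total weight (-9), which is strictly negative.
Answer: DIVERGES — negative cycle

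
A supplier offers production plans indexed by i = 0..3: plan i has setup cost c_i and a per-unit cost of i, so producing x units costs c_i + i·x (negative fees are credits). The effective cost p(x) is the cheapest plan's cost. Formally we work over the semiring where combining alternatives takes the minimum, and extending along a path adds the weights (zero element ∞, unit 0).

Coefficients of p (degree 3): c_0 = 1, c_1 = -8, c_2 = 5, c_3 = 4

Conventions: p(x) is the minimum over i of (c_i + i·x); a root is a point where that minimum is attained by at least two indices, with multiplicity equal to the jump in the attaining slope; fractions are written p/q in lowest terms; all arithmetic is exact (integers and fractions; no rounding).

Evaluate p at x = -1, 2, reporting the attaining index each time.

p(-1) = min(1+0·(-1)=1, -8+1·(-1)=-9, 5+2·(-1)=3, 4+3·(-1)=1) = -9 (attained by i=1)
p(2) = min(1+0·2=1, -8+1·2=-6, 5+2·2=9, 4+3·2=10) = -6 (attained by i=1)
Answer: p(-1) = -9; p(2) = -6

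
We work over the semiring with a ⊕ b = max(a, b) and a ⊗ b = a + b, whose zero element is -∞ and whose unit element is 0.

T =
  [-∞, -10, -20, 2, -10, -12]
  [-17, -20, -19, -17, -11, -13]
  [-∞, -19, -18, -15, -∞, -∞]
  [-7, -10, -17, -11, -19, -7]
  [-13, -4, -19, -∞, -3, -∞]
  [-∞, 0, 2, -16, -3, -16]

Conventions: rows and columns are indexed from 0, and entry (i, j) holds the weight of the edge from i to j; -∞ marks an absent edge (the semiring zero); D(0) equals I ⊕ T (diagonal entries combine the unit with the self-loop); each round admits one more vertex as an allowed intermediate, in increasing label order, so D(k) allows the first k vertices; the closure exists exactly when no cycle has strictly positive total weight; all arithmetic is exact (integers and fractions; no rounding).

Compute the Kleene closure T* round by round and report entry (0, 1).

D(0):
  [0, -10, -20, 2, -10, -12]
  [-17, 0, -19, -17, -11, -13]
  [-∞, -19, 0, -15, -∞, -∞]
  [-7, -10, -17, 0, -19, -7]
  [-13, -4, -19, -∞, 0, -∞]
  [-∞, 0, 2, -16, -3, 0]
D(1):
  [0, -10, -20, 2, -10, -12]
  [-17, 0, -19, -15, -11, -13]
  [-∞, -19, 0, -15, -∞, -∞]
  [-7, -10, -17, 0, -17, -7]
  [-13, -4, -19, -11, 0, -25]
  [-∞, 0, 2, -16, -3, 0]
D(2):
  [0, -10, -20, 2, -10, -12]
  [-17, 0, -19, -15, -11, -13]
  [-36, -19, 0, -15, -30, -32]
  [-7, -10, -17, 0, -17, -7]
  [-13, -4, -19, -11, 0, -17]
  [-17, 0, 2, -15, -3, 0]
D(3):
  [0, -10, -20, 2, -10, -12]
  [-17, 0, -19, -15, -11, -13]
  [-36, -19, 0, -15, -30, -32]
  [-7, -10, -17, 0, -17, -7]
  [-13, -4, -19, -11, 0, -17]
  [-17, 0, 2, -13, -3, 0]
D(4):
  [0, -8, -15, 2, -10, -5]
  [-17, 0, -19, -15, -11, -13]
  [-22, -19, 0, -15, -30, -22]
  [-7, -10, -17, 0, -17, -7]
  [-13, -4, -19, -11, 0, -17]
  [-17, 0, 2, -13, -3, 0]
D(5):
  [0, -8, -15, 2, -10, -5]
  [-17, 0, -19, -15, -11, -13]
  [-22, -19, 0, -15, -30, -22]
  [-7, -10, -17, 0, -17, -7]
  [-13, -4, -19, -11, 0, -17]
  [-16, 0, 2, -13, -3, 0]
D(6):
  [0, -5, -3, 2, -8, -5]
  [-17, 0, -11, -15, -11, -13]
  [-22, -19, 0, -15, -25, -22]
  [-7, -7, -5, 0, -10, -7]
  [-13, -4, -15, -11, 0, -17]
  [-16, 0, 2, -13, -3, 0]
Answer: T*[0][1] = -5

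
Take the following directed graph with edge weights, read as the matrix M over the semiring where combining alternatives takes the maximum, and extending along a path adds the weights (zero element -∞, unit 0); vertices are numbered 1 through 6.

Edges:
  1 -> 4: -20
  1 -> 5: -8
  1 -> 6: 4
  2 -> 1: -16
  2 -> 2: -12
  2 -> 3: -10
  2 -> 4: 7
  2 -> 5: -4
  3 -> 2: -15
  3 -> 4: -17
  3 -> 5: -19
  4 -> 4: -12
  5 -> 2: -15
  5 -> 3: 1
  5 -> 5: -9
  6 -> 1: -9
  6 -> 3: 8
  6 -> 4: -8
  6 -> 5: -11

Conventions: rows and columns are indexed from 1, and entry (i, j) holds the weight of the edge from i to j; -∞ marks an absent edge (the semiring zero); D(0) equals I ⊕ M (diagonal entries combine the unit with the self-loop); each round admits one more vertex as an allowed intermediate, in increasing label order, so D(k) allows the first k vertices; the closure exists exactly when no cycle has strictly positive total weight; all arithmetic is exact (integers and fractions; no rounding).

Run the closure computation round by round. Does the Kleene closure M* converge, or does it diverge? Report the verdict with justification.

D(0):
  [0, -∞, -∞, -20, -8, 4]
  [-16, 0, -10, 7, -4, -∞]
  [-∞, -15, 0, -17, -19, -∞]
  [-∞, -∞, -∞, 0, -∞, -∞]
  [-∞, -15, 1, -∞, 0, -∞]
  [-9, -∞, 8, -8, -11, 0]
D(1):
  [0, -∞, -∞, -20, -8, 4]
  [-16, 0, -10, 7, -4, -12]
  [-∞, -15, 0, -17, -19, -∞]
  [-∞, -∞, -∞, 0, -∞, -∞]
  [-∞, -15, 1, -∞, 0, -∞]
  [-9, -∞, 8, -8, -11, 0]
D(2):
  [0, -∞, -∞, -20, -8, 4]
  [-16, 0, -10, 7, -4, -12]
  [-31, -15, 0, -8, -19, -27]
  [-∞, -∞, -∞, 0, -∞, -∞]
  [-31, -15, 1, -8, 0, -27]
  [-9, -∞, 8, -8, -11, 0]
D(3):
  [0, -∞, -∞, -20, -8, 4]
  [-16, 0, -10, 7, -4, -12]
  [-31, -15, 0, -8, -19, -27]
  [-∞, -∞, -∞, 0, -∞, -∞]
  [-30, -14, 1, -7, 0, -26]
  [-9, -7, 8, 0, -11, 0]
D(4):
  [0, -∞, -∞, -20, -8, 4]
  [-16, 0, -10, 7, -4, -12]
  [-31, -15, 0, -8, -19, -27]
  [-∞, -∞, -∞, 0, -∞, -∞]
  [-30, -14, 1, -7, 0, -26]
  [-9, -7, 8, 0, -11, 0]
D(5):
  [0, -22, -7, -15, -8, 4]
  [-16, 0, -3, 7, -4, -12]
  [-31, -15, 0, -8, -19, -27]
  [-∞, -∞, -∞, 0, -∞, -∞]
  [-30, -14, 1, -7, 0, -26]
  [-9, -7, 8, 0, -11, 0]
D(6):
  [0, -3, 12, 4, -7, 4]
  [-16, 0, -3, 7, -4, -12]
  [-31, -15, 0, -8, -19, -27]
  [-∞, -∞, -∞, 0, -∞, -∞]
  [-30, -14, 1, -7, 0, -26]
  [-9, -7, 8, 0, -11, 0]
Key observation: every diagonal entry stays at the unit through all rounds, so no improving cycle exists.
Answer: CONVERGES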